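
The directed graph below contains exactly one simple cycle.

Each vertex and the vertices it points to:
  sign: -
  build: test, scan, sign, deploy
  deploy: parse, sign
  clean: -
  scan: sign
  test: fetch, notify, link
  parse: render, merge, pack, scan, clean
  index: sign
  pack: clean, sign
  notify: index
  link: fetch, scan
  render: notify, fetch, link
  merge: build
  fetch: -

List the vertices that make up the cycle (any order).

build, merge, parse, deploy

DFS with gray/black marking from parse:
parse gray
  render gray
    notify gray
      index gray
        sign gray
        sign black
      index black
    notify black
    fetch gray
    fetch black
    link gray
      link→fetch: fetch black — skip
      scan gray
        scan→sign: sign black — skip
      scan black
    link black
  render black
  merge gray
    build gray
      test gray
        test→fetch: fetch black — skip
        test→notify: notify black — skip
        test→link: link black — skip
      test black
      build→scan: scan black — skip
      build→sign: sign black — skip
      deploy gray
        deploy→parse: parse is gray → back edge
Back edge closes the cycle parse → merge → build → deploy → parse; its vertices are {build, merge, parse, deploy}.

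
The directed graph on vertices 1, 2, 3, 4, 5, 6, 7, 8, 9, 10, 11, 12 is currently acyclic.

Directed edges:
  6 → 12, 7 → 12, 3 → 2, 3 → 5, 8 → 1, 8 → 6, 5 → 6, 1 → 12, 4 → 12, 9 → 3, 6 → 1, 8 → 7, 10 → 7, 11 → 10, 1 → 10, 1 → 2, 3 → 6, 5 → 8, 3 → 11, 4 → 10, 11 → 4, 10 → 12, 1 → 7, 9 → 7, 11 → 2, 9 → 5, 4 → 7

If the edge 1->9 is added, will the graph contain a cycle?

Yes

Adding 1→9 creates a cycle iff 9 can already reach 1.
Path from 9: 9 → 3 → 6 → 1.
So 9 → … → 1 → 9 is a cycle.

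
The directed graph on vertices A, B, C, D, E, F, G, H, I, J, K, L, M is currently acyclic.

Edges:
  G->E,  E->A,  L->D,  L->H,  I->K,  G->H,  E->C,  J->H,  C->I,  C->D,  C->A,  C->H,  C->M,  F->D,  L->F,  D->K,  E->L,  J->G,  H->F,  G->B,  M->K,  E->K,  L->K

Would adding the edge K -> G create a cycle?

Yes

Adding K→G creates a cycle iff G can already reach K.
Path from G: G → E → K.
So G → … → K → G is a cycle.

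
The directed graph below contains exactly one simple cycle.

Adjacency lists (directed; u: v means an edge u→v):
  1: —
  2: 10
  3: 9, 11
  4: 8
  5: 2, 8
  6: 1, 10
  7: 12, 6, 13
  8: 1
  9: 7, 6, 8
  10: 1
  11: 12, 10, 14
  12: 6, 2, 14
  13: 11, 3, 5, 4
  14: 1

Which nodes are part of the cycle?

3, 7, 9, 13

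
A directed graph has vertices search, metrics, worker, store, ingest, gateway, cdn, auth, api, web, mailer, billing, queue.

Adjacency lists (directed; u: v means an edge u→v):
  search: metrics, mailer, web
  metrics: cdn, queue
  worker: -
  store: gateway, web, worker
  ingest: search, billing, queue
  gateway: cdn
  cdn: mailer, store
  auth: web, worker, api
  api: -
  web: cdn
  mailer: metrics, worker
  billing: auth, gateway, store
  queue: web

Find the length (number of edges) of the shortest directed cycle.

For each vertex v, BFS finds the shortest path from v back to v.
The shortest such closed walk is gateway → cdn → store → gateway, length 3.

3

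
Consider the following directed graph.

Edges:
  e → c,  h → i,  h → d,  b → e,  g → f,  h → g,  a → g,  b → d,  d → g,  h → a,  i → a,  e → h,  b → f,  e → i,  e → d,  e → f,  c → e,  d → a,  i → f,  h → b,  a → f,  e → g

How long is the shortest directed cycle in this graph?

For each vertex v, BFS finds the shortest path from v back to v.
The shortest such closed walk is c → e → c, length 2.

2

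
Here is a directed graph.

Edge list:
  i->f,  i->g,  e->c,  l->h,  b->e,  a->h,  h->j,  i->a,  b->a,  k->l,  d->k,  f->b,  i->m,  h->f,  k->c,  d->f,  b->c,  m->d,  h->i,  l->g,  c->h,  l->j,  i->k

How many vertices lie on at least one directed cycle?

A vertex is on a directed cycle iff it belongs to a strongly connected component of size ≥ 2 (or has a self-loop).
The vertices on cycles are {a, b, c, d, e, f, h, i, k, l, m} — 11 in total.

11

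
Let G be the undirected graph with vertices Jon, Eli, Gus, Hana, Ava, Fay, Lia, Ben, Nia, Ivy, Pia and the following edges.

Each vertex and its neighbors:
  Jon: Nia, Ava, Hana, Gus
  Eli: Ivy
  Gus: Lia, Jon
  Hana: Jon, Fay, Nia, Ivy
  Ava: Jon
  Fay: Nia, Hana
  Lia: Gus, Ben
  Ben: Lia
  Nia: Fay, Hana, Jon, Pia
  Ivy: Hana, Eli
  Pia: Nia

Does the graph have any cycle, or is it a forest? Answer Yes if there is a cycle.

DFS, tracking each vertex's parent; an edge to a visited non-parent vertex closes a cycle.
Start from Hana:
visit Hana (parent –)
  visit Jon (parent Hana)
    visit Nia (parent Jon)
      visit Fay (parent Nia)
        Fay–Nia: parent, skip
        Fay–Hana: Hana visited and ≠ parent → cycle
Cycle: Hana – Jon – Nia – Fay – Hana.

Yes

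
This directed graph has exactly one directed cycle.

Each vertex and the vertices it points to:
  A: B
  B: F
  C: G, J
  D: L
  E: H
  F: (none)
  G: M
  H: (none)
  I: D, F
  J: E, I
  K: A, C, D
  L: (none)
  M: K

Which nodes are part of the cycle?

C, G, K, M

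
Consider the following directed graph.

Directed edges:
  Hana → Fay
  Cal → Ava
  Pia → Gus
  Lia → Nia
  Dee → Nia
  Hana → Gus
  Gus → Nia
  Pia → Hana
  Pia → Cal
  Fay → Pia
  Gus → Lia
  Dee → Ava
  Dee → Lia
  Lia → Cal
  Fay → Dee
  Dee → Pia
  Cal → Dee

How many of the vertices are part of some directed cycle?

7

A vertex is on a directed cycle iff it belongs to a strongly connected component of size ≥ 2 (or has a self-loop).
The vertices on cycles are {Cal, Dee, Fay, Gus, Lia, Pia, Hana} — 7 in total.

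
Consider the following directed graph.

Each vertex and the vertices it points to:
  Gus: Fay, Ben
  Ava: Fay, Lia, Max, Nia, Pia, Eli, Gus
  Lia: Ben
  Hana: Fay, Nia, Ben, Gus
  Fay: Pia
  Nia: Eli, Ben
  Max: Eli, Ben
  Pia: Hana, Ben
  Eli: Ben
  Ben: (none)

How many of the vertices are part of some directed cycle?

4

A vertex is on a directed cycle iff it belongs to a strongly connected component of size ≥ 2 (or has a self-loop).
The vertices on cycles are {Fay, Gus, Pia, Hana} — 4 in total.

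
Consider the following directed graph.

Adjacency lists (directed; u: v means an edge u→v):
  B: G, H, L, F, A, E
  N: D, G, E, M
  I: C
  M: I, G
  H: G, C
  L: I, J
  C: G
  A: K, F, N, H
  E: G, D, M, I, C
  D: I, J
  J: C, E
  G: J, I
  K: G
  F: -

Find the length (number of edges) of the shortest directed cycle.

3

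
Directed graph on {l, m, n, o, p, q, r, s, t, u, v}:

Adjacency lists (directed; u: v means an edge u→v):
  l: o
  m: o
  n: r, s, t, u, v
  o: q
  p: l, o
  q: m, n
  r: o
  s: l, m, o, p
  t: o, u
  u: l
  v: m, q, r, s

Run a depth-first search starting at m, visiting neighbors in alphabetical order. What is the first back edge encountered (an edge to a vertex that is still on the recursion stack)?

DFS from m (visiting neighbors in alphabetical order); mark gray on enter, black on exit:
m gray
  o gray
    q gray
      q→m: m is gray → back edge
First back edge: q → m.

q→m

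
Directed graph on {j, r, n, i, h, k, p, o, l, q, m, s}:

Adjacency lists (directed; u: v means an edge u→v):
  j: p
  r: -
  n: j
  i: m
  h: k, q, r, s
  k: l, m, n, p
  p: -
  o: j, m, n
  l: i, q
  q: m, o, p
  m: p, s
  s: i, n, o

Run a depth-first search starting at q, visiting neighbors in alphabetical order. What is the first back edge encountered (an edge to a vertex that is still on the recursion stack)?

i→m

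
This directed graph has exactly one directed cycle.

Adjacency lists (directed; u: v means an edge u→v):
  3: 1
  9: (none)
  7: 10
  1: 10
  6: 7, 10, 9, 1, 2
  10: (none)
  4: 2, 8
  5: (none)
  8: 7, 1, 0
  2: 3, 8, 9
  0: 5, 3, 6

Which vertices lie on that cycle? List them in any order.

DFS with gray/black marking from 2:
2 gray
  3 gray
    1 gray
      10 gray
      10 black
    1 black
  3 black
  8 gray
    7 gray
      7→10: 10 black — skip
    7 black
    8→1: 1 black — skip
    0 gray
      5 gray
      5 black
      0→3: 3 black — skip
      6 gray
        6→7: 7 black — skip
        6→10: 10 black — skip
        9 gray
        9 black
        6→1: 1 black — skip
        6→2: 2 is gray → back edge
Back edge closes the cycle 2 → 8 → 0 → 6 → 2; its vertices are {0, 2, 6, 8}.

0, 2, 6, 8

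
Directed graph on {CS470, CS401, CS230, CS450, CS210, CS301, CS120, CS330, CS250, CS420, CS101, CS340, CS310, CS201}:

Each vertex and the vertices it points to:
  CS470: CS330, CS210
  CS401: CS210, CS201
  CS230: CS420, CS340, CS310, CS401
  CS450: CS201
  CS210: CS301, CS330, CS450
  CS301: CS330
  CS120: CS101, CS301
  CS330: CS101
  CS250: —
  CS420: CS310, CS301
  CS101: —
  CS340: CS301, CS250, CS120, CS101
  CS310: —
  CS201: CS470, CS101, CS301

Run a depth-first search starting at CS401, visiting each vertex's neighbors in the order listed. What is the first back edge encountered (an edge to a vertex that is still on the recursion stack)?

CS470->CS210

DFS from CS401 (visiting each vertex's neighbors in the order listed); mark gray on enter, black on exit:
CS401 gray
  CS210 gray
    CS301 gray
      CS330 gray
        CS101 gray
        CS101 black
      CS330 black
    CS301 black
    CS210→CS330: CS330 black — skip
    CS450 gray
      CS201 gray
        CS470 gray
          CS470→CS330: CS330 black — skip
          CS470→CS210: CS210 is gray → back edge
First back edge: CS470 → CS210.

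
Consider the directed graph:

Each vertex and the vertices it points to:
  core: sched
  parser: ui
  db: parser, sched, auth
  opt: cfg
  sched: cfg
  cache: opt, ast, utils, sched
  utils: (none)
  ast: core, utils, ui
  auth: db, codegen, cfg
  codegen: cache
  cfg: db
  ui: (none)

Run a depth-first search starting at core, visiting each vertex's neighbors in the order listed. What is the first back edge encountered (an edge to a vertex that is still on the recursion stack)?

db→sched

DFS from core (visiting each vertex's neighbors in the order listed); mark gray on enter, black on exit:
core gray
  sched gray
    cfg gray
      db gray
        parser gray
          ui gray
          ui black
        parser black
        db→sched: sched is gray → back edge
First back edge: db → sched.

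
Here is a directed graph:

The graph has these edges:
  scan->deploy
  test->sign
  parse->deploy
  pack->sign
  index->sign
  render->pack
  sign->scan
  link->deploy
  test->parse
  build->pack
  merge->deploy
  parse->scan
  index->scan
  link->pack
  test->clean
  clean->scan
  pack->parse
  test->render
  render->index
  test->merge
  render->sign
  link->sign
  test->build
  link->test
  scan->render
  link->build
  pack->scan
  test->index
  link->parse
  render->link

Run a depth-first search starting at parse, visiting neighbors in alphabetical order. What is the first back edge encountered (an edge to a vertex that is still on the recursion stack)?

DFS from parse (visiting neighbors in alphabetical order); mark gray on enter, black on exit:
parse gray
  deploy gray
  deploy black
  scan gray
    scan→deploy: deploy black — skip
    render gray
      index gray
        index→scan: scan is gray → back edge
First back edge: index → scan.

index->scan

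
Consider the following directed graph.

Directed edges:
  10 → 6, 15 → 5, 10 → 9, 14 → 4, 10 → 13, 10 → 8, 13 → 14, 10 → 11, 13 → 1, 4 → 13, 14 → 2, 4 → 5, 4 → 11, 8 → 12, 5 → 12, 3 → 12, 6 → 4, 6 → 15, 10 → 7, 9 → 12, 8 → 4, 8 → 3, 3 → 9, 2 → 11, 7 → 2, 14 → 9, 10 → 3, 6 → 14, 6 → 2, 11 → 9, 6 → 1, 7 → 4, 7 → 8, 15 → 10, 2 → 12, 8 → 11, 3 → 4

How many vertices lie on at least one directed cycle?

6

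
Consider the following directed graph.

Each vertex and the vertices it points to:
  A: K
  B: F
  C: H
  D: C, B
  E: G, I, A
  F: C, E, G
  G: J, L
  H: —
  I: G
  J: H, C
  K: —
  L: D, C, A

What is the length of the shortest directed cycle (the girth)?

For each vertex v, BFS finds the shortest path from v back to v.
The shortest such closed walk is F → G → L → D → B → F, length 5.

5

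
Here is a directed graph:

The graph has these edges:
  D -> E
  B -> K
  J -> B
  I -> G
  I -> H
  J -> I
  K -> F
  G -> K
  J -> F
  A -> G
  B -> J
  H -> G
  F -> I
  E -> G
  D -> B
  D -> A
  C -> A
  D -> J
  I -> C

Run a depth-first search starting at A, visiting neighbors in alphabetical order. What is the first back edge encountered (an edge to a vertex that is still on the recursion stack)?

DFS from A (visiting neighbors in alphabetical order); mark gray on enter, black on exit:
A gray
  G gray
    K gray
      F gray
        I gray
          C gray
            C→A: A is gray → back edge
First back edge: C → A.

C→A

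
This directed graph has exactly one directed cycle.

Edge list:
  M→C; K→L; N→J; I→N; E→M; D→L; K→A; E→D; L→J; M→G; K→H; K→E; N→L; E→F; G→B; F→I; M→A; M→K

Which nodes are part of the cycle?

DFS with gray/black marking from K:
K gray
  H gray
  H black
  L gray
    J gray
    J black
  L black
  A gray
  A black
  E gray
    F gray
      I gray
        N gray
          N→L: L black — skip
          N→J: J black — skip
        N black
      I black
    F black
    M gray
      G gray
        B gray
        B black
      G black
      M→A: A black — skip
      C gray
      C black
      M→K: K is gray → back edge
Back edge closes the cycle K → E → M → K; its vertices are {E, K, M}.

E, K, M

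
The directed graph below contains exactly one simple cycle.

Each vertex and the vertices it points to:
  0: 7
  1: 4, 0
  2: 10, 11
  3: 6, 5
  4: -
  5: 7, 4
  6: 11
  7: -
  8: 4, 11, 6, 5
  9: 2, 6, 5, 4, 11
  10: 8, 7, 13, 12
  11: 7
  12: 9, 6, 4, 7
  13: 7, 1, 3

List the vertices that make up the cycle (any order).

DFS with gray/black marking from 10:
10 gray
  8 gray
    4 gray
    4 black
    11 gray
      7 gray
      7 black
    11 black
    6 gray
      6→11: 11 black — skip
    6 black
    5 gray
      5→7: 7 black — skip
      5→4: 4 black — skip
    5 black
  8 black
  10→7: 7 black — skip
  13 gray
    13→7: 7 black — skip
    1 gray
      1→4: 4 black — skip
      0 gray
        0→7: 7 black — skip
      0 black
    1 black
    3 gray
      3→6: 6 black — skip
      3→5: 5 black — skip
    3 black
  13 black
  12 gray
    9 gray
      2 gray
        2→10: 10 is gray → back edge
Back edge closes the cycle 10 → 12 → 9 → 2 → 10; its vertices are {2, 9, 10, 12}.

2, 9, 10, 12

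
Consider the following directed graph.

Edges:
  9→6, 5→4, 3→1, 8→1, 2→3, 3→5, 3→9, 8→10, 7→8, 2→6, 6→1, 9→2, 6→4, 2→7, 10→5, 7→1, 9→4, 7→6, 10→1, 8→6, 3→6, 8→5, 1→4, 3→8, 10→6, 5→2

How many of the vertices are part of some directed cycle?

7

A vertex is on a directed cycle iff it belongs to a strongly connected component of size ≥ 2 (or has a self-loop).
The vertices on cycles are {2, 3, 5, 7, 8, 9, 10} — 7 in total.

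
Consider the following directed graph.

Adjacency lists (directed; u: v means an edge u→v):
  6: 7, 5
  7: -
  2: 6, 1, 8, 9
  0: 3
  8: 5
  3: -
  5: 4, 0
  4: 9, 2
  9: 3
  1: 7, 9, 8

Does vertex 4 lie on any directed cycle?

Yes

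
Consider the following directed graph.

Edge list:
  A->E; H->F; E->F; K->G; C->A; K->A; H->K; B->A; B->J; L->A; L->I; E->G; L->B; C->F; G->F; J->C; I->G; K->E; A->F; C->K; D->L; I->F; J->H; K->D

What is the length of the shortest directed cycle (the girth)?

For each vertex v, BFS finds the shortest path from v back to v.
The shortest such closed walk is D → L → B → J → H → K → D, length 6.

6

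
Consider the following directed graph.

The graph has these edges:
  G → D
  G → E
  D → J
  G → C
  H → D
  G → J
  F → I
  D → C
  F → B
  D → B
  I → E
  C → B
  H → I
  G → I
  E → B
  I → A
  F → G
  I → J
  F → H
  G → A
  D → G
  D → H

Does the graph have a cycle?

DFS with white/gray/black marking, starting from G:
G gray
  J gray
  J black
  E gray
    B gray
    B black
  E black
  I gray
    I→E: E black — skip
    I→J: J black — skip
    A gray
    A black
  I black
  D gray
    H gray
      H→I: I black — skip
      H→D: D is gray → back edge
Back edge found, so a cycle exists: D → H → D.

Yes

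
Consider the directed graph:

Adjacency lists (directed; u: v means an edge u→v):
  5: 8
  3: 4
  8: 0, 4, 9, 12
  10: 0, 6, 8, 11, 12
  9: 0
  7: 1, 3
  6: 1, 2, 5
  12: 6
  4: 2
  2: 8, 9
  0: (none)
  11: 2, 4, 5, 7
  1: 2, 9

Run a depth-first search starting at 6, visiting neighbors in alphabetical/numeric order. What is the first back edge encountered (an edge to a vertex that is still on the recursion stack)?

4→2

DFS from 6 (visiting neighbors in alphabetical/numeric order); mark gray on enter, black on exit:
6 gray
  1 gray
    2 gray
      8 gray
        0 gray
        0 black
        4 gray
          4→2: 2 is gray → back edge
First back edge: 4 → 2.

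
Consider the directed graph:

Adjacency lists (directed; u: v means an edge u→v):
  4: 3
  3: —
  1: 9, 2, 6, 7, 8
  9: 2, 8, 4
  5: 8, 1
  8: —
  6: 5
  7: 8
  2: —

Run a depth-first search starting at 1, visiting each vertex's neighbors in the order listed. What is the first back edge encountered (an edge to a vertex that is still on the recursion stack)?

5->1

DFS from 1 (visiting each vertex's neighbors in the order listed); mark gray on enter, black on exit:
1 gray
  9 gray
    2 gray
    2 black
    8 gray
    8 black
    4 gray
      3 gray
      3 black
    4 black
  9 black
  1→2: 2 black — skip
  6 gray
    5 gray
      5→8: 8 black — skip
      5→1: 1 is gray → back edge
First back edge: 5 → 1.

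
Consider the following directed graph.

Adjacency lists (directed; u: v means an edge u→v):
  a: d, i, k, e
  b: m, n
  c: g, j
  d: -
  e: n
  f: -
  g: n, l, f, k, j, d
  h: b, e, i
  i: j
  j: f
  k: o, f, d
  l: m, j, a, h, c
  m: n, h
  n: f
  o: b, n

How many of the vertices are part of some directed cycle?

6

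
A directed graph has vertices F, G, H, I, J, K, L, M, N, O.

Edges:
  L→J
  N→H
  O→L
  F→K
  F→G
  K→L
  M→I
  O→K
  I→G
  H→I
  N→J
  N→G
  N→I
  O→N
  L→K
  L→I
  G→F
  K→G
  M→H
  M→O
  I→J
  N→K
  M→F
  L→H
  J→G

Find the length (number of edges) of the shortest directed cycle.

For each vertex v, BFS finds the shortest path from v back to v.
The shortest such closed walk is L → K → L, length 2.

2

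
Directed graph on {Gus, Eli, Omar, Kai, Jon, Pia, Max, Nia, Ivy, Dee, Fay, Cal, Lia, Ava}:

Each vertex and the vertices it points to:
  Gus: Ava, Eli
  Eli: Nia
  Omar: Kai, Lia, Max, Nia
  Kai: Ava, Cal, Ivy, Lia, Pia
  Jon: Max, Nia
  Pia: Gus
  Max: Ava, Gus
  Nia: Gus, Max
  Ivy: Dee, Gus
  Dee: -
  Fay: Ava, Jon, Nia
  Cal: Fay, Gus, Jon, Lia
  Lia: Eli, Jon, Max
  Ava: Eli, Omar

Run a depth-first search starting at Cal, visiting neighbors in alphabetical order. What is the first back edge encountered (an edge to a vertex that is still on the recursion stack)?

Gus→Ava

DFS from Cal (visiting neighbors in alphabetical order); mark gray on enter, black on exit:
Cal gray
  Fay gray
    Ava gray
      Eli gray
        Nia gray
          Gus gray
            Gus→Ava: Ava is gray → back edge
First back edge: Gus → Ava.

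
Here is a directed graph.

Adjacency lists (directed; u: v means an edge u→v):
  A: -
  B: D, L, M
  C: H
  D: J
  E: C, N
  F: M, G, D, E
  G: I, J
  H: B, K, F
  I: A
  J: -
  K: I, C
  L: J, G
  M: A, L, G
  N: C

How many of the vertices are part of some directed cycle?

A vertex is on a directed cycle iff it belongs to a strongly connected component of size ≥ 2 (or has a self-loop).
The vertices on cycles are {C, E, F, H, K, N} — 6 in total.

6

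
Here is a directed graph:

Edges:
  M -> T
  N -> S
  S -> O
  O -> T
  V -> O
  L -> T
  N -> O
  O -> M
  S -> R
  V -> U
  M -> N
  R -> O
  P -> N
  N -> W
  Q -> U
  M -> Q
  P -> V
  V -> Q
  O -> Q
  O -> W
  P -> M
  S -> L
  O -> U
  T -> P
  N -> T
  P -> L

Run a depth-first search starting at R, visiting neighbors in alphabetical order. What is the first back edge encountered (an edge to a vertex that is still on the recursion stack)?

DFS from R (visiting neighbors in alphabetical order); mark gray on enter, black on exit:
R gray
  O gray
    M gray
      N gray
        N→O: O is gray → back edge
First back edge: N → O.

N->O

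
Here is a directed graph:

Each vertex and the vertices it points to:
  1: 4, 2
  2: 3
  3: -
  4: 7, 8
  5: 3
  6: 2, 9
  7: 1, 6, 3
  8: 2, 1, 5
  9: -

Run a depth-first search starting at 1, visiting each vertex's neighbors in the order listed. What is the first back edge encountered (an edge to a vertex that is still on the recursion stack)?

DFS from 1 (visiting each vertex's neighbors in the order listed); mark gray on enter, black on exit:
1 gray
  4 gray
    7 gray
      7→1: 1 is gray → back edge
First back edge: 7 → 1.

7->1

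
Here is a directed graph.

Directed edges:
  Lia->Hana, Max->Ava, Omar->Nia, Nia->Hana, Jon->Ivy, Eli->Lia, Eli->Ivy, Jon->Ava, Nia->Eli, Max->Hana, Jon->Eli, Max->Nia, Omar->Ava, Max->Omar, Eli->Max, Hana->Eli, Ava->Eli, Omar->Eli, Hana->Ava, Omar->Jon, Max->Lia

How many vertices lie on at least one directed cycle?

A vertex is on a directed cycle iff it belongs to a strongly connected component of size ≥ 2 (or has a self-loop).
The vertices on cycles are {Ava, Eli, Jon, Lia, Max, Nia, Hana, Omar} — 8 in total.

8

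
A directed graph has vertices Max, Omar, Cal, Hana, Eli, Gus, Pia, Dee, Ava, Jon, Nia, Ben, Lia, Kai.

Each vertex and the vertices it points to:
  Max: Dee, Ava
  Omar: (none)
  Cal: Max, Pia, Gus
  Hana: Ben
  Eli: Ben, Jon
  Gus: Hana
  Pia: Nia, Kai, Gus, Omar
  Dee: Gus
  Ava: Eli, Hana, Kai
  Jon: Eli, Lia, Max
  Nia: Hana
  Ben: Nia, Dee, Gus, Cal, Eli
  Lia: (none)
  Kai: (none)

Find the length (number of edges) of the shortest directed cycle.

2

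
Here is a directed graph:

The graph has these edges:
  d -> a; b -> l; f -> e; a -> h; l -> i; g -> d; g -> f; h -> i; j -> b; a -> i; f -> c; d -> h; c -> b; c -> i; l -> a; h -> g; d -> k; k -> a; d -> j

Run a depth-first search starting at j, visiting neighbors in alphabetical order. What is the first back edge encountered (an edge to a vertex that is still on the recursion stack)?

d→a

DFS from j (visiting neighbors in alphabetical order); mark gray on enter, black on exit:
j gray
  b gray
    l gray
      a gray
        h gray
          g gray
            d gray
              d→a: a is gray → back edge
First back edge: d → a.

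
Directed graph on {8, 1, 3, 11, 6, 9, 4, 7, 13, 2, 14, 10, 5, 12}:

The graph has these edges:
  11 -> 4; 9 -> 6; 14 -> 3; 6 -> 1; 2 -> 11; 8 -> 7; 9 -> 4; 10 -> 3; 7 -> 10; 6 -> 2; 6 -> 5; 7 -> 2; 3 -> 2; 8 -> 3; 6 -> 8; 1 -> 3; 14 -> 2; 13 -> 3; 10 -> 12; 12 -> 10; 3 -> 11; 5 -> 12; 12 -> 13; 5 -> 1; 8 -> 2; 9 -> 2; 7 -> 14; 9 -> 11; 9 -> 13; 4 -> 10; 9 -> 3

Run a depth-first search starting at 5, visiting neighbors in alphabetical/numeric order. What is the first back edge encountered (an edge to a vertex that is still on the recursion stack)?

10→3

DFS from 5 (visiting neighbors in alphabetical/numeric order); mark gray on enter, black on exit:
5 gray
  1 gray
    3 gray
      2 gray
        11 gray
          4 gray
            10 gray
              10→3: 3 is gray → back edge
First back edge: 10 → 3.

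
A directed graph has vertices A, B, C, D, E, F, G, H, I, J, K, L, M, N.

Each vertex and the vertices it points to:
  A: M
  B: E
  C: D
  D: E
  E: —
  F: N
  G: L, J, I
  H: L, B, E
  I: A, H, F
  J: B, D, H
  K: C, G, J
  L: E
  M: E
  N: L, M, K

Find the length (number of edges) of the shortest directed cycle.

5

For each vertex v, BFS finds the shortest path from v back to v.
The shortest such closed walk is K → G → I → F → N → K, length 5.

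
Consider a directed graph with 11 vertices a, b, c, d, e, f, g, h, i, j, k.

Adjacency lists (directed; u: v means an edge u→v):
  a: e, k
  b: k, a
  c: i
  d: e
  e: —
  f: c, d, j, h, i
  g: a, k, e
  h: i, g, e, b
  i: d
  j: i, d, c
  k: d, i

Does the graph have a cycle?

DFS with white/gray/black marking, starting from b:
b gray
  k gray
    d gray
      e gray
      e black
    d black
    i gray
      i→d: d black — skip
    i black
  k black
  a gray
    a→e: e black — skip
    a→k: k black — skip
  a black
b black
c gray
  c→i: i black — skip
c black
f gray
  f→c: c black — skip
  f→d: d black — skip
  j gray
    j→i: i black — skip
    j→d: d black — skip
    j→c: c black — skip
  j black
  h gray
    h→i: i black — skip
    g gray
      g→a: a black — skip
      g→k: k black — skip
      g→e: e black — skip
    g black
    h→e: e black — skip
    h→b: b black — skip
  h black
  f→i: i black — skip
f black
Every edge goes to a white or black vertex — no back edge, so the graph is acyclic.

No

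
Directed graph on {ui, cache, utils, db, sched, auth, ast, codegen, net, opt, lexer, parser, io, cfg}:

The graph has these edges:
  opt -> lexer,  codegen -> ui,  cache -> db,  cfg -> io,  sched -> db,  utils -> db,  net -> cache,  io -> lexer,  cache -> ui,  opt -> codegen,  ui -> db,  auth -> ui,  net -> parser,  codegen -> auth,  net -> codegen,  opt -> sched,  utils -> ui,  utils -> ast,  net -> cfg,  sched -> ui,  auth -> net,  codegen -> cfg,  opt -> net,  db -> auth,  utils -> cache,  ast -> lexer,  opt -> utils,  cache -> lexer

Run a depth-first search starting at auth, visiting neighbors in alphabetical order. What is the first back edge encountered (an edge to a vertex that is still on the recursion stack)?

db->auth

DFS from auth (visiting neighbors in alphabetical order); mark gray on enter, black on exit:
auth gray
  net gray
    cache gray
      db gray
        db→auth: auth is gray → back edge
First back edge: db → auth.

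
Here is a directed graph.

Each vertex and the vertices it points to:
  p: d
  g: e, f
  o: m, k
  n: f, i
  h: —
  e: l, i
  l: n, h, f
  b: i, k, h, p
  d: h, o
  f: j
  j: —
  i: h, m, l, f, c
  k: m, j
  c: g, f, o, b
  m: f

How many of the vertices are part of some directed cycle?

A vertex is on a directed cycle iff it belongs to a strongly connected component of size ≥ 2 (or has a self-loop).
The vertices on cycles are {b, c, e, g, i, l, n} — 7 in total.

7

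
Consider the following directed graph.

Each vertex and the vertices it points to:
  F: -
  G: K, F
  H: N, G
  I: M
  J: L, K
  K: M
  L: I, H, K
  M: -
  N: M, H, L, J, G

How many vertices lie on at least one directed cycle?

A vertex is on a directed cycle iff it belongs to a strongly connected component of size ≥ 2 (or has a self-loop).
The vertices on cycles are {H, J, L, N} — 4 in total.

4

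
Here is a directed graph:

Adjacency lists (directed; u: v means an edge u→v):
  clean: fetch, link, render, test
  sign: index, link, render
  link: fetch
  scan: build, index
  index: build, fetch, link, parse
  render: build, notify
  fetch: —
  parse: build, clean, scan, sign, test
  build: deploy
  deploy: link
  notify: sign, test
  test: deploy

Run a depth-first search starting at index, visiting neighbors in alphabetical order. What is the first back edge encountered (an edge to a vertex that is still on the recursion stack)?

sign→index

DFS from index (visiting neighbors in alphabetical order); mark gray on enter, black on exit:
index gray
  build gray
    deploy gray
      link gray
        fetch gray
        fetch black
      link black
    deploy black
  build black
  index→fetch: fetch black — skip
  index→link: link black — skip
  parse gray
    parse→build: build black — skip
    clean gray
      clean→fetch: fetch black — skip
      clean→link: link black — skip
      render gray
        render→build: build black — skip
        notify gray
          sign gray
            sign→index: index is gray → back edge
First back edge: sign → index.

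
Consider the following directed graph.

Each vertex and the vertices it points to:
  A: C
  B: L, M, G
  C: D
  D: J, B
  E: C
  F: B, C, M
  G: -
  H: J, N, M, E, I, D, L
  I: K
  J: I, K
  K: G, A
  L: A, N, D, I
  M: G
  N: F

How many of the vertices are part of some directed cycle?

A vertex is on a directed cycle iff it belongs to a strongly connected component of size ≥ 2 (or has a self-loop).
The vertices on cycles are {A, B, C, D, F, I, J, K, L, N} — 10 in total.

10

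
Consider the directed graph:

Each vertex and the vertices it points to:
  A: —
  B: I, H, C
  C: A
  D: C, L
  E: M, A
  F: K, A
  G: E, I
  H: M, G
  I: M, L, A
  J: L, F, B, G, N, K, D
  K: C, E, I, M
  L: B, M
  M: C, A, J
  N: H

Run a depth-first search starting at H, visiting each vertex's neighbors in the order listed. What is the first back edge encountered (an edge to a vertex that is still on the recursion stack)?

I→M

DFS from H (visiting each vertex's neighbors in the order listed); mark gray on enter, black on exit:
H gray
  M gray
    C gray
      A gray
      A black
    C black
    M→A: A black — skip
    J gray
      L gray
        B gray
          I gray
            I→M: M is gray → back edge
First back edge: I → M.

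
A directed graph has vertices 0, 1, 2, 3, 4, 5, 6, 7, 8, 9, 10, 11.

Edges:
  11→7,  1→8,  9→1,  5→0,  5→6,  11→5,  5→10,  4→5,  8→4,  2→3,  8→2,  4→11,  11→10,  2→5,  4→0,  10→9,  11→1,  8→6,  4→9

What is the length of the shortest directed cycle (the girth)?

For each vertex v, BFS finds the shortest path from v back to v.
The shortest such closed walk is 8 → 4 → 11 → 1 → 8, length 4.

4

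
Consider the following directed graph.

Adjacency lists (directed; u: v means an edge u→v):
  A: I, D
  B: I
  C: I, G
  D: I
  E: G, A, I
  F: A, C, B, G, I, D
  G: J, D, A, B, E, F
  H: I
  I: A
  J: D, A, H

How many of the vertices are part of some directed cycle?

A vertex is on a directed cycle iff it belongs to a strongly connected component of size ≥ 2 (or has a self-loop).
The vertices on cycles are {A, C, D, E, F, G, I} — 7 in total.

7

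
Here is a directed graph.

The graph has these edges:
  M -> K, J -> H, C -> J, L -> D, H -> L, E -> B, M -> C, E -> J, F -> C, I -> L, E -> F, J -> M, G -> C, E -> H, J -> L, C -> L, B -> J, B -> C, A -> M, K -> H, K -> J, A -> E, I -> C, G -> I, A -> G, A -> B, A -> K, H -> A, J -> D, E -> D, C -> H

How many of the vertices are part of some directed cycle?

A vertex is on a directed cycle iff it belongs to a strongly connected component of size ≥ 2 (or has a self-loop).
The vertices on cycles are {A, B, C, E, F, G, H, I, J, K, M} — 11 in total.

11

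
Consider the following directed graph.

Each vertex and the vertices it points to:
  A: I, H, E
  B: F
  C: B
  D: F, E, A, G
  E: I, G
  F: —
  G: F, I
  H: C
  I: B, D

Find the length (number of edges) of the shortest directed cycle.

3

For each vertex v, BFS finds the shortest path from v back to v.
The shortest such closed walk is A → I → D → A, length 3.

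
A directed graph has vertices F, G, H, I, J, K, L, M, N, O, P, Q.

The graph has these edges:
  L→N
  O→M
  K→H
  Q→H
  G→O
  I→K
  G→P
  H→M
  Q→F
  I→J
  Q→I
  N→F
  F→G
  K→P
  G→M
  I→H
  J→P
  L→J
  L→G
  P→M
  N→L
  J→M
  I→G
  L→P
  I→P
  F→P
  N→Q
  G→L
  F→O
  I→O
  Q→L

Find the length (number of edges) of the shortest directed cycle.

2

For each vertex v, BFS finds the shortest path from v back to v.
The shortest such closed walk is L → G → L, length 2.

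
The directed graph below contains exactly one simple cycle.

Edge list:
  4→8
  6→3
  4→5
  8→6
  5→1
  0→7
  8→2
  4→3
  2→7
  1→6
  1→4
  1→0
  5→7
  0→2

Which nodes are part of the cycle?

1, 4, 5

DFS with gray/black marking from 4:
4 gray
  3 gray
  3 black
  8 gray
    2 gray
      7 gray
      7 black
    2 black
    6 gray
      6→3: 3 black — skip
    6 black
  8 black
  5 gray
    1 gray
      1→4: 4 is gray → back edge
Back edge closes the cycle 4 → 5 → 1 → 4; its vertices are {1, 4, 5}.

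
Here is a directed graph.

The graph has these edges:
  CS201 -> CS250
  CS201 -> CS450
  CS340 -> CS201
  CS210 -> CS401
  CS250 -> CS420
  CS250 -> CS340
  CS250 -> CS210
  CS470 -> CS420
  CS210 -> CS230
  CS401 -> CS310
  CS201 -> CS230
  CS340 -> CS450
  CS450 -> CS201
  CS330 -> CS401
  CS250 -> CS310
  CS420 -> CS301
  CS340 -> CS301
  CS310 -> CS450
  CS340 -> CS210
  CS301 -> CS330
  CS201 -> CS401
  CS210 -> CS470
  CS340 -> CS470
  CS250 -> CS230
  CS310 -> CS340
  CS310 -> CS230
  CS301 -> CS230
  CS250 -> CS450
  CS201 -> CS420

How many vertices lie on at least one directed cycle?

11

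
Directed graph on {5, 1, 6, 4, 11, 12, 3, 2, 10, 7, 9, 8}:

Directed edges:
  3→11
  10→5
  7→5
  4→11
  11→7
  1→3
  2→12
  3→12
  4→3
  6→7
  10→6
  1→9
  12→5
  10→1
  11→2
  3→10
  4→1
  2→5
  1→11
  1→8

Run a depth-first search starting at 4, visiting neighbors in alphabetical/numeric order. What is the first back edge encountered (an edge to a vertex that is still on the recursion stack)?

DFS from 4 (visiting neighbors in alphabetical/numeric order); mark gray on enter, black on exit:
4 gray
  1 gray
    3 gray
      10 gray
        10→1: 1 is gray → back edge
First back edge: 10 → 1.

10→1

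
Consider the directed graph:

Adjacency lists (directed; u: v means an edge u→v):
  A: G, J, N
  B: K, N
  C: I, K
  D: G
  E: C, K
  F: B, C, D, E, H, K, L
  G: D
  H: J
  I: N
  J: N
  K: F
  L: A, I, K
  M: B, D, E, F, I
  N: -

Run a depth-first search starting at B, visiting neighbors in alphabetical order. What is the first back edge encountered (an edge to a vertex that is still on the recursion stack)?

F->B

DFS from B (visiting neighbors in alphabetical order); mark gray on enter, black on exit:
B gray
  K gray
    F gray
      F→B: B is gray → back edge
First back edge: F → B.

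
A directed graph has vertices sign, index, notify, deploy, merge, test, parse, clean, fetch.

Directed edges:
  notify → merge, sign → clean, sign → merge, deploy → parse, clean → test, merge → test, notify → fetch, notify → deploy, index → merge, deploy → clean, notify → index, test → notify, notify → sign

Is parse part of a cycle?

No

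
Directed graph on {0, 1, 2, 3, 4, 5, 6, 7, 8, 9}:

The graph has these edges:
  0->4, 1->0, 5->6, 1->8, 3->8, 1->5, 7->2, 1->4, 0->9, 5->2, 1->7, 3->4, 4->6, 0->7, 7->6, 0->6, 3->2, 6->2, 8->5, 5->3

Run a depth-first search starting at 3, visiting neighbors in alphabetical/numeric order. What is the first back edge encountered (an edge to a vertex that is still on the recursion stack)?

5→3

DFS from 3 (visiting neighbors in alphabetical/numeric order); mark gray on enter, black on exit:
3 gray
  2 gray
  2 black
  4 gray
    6 gray
      6→2: 2 black — skip
    6 black
  4 black
  8 gray
    5 gray
      5→2: 2 black — skip
      5→3: 3 is gray → back edge
First back edge: 5 → 3.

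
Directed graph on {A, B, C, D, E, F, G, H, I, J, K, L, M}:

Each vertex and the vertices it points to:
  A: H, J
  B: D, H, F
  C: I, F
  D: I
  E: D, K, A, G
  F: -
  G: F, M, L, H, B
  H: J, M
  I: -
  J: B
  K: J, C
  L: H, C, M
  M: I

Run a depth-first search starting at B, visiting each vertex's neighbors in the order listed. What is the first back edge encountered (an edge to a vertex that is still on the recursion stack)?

J→B

DFS from B (visiting each vertex's neighbors in the order listed); mark gray on enter, black on exit:
B gray
  D gray
    I gray
    I black
  D black
  H gray
    J gray
      J→B: B is gray → back edge
First back edge: J → B.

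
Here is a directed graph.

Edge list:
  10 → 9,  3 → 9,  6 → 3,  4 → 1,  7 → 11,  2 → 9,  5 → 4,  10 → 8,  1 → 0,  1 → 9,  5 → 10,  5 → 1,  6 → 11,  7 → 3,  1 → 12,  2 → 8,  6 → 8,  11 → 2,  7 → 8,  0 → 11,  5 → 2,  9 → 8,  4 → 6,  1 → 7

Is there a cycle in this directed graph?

DFS with white/gray/black marking, starting from 8:
8 gray
8 black
0 gray
  11 gray
    2 gray
      9 gray
        9→8: 8 black — skip
      9 black
      2→8: 8 black — skip
    2 black
  11 black
0 black
1 gray
  1→0: 0 black — skip
  1→9: 9 black — skip
  7 gray
    7→11: 11 black — skip
    7→8: 8 black — skip
    3 gray
      3→9: 9 black — skip
    3 black
  7 black
  12 gray
  12 black
1 black
4 gray
  6 gray
    6→3: 3 black — skip
    6→11: 11 black — skip
    6→8: 8 black — skip
  6 black
  4→1: 1 black — skip
4 black
5 gray
  10 gray
    10→8: 8 black — skip
    10→9: 9 black — skip
  10 black
  5→4: 4 black — skip
  5→1: 1 black — skip
  5→2: 2 black — skip
5 black
Every edge goes to a white or black vertex — no back edge, so the graph is acyclic.

No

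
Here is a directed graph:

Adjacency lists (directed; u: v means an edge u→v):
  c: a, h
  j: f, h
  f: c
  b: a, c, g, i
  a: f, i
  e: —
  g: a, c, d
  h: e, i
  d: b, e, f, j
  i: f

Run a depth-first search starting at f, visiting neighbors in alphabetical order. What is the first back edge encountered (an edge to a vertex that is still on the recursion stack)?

a->f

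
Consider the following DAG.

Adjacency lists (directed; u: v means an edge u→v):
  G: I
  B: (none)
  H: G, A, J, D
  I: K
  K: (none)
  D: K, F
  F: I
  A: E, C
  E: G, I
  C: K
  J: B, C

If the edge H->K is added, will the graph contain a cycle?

No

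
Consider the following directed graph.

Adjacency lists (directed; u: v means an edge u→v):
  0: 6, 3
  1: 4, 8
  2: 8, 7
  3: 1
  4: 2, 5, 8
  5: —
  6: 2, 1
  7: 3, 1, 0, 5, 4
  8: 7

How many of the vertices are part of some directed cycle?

8

A vertex is on a directed cycle iff it belongs to a strongly connected component of size ≥ 2 (or has a self-loop).
The vertices on cycles are {0, 1, 2, 3, 4, 6, 7, 8} — 8 in total.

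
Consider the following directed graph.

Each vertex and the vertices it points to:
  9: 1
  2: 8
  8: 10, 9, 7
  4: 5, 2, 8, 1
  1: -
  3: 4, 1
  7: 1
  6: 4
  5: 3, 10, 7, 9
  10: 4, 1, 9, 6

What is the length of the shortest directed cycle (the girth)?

3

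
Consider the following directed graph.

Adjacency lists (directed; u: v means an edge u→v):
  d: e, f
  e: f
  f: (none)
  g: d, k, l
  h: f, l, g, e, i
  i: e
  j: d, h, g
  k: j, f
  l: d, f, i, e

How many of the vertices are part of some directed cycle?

4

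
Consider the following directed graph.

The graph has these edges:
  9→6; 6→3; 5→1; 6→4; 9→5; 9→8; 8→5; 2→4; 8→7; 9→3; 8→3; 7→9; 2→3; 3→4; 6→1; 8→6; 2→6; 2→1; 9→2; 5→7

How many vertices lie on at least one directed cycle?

4

A vertex is on a directed cycle iff it belongs to a strongly connected component of size ≥ 2 (or has a self-loop).
The vertices on cycles are {5, 7, 8, 9} — 4 in total.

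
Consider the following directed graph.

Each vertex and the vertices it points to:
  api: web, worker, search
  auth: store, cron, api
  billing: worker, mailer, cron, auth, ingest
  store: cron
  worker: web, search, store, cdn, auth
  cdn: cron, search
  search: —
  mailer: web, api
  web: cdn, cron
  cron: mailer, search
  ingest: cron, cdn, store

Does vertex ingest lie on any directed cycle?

No

ingest lies on a cycle iff there is a path from ingest back to itself.
Exploring from ingest, it never reaches itself; equivalently, its strongly connected component is a singleton.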